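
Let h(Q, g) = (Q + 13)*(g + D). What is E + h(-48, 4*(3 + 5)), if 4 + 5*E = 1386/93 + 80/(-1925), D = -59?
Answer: 56522509/59675 ≈ 947.17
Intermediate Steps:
h(Q, g) = (-59 + g)*(13 + Q) (h(Q, g) = (Q + 13)*(g - 59) = (13 + Q)*(-59 + g) = (-59 + g)*(13 + Q))
E = 129634/59675 (E = -4/5 + (1386/93 + 80/(-1925))/5 = -4/5 + (1386*(1/93) + 80*(-1/1925))/5 = -4/5 + (462/31 - 16/385)/5 = -4/5 + (1/5)*(177374/11935) = -4/5 + 177374/59675 = 129634/59675 ≈ 2.1723)
E + h(-48, 4*(3 + 5)) = 129634/59675 + (-767 - 59*(-48) + 13*(4*(3 + 5)) - 192*(3 + 5)) = 129634/59675 + (-767 + 2832 + 13*(4*8) - 192*8) = 129634/59675 + (-767 + 2832 + 13*32 - 48*32) = 129634/59675 + (-767 + 2832 + 416 - 1536) = 129634/59675 + 945 = 56522509/59675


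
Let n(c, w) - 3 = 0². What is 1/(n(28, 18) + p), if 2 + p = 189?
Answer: 1/190 ≈ 0.0052632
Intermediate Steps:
n(c, w) = 3 (n(c, w) = 3 + 0² = 3 + 0 = 3)
p = 187 (p = -2 + 189 = 187)
1/(n(28, 18) + p) = 1/(3 + 187) = 1/190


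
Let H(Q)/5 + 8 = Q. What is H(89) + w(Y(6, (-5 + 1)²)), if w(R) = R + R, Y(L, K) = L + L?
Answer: 429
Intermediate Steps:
Y(L, K) = 2*L
w(R) = 2*R
H(Q) = -40 + 5*Q
H(89) + w(Y(6, (-5 + 1)²)) = (-40 + 5*89) + 2*(2*6) = (-40 + 445) + 2*12 = 405 + 24 = 429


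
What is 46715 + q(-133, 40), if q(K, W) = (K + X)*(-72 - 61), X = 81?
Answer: 53631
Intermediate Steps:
q(K, W) = -10773 - 133*K (q(K, W) = (K + 81)*(-72 - 61) = (81 + K)*(-133) = -10773 - 133*K)
46715 + q(-133, 40) = 46715 + (-10773 - 133*(-133)) = 46715 + (-10773 + 17689) = 46715 + 6916 = 53631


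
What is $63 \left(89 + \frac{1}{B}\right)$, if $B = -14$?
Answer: $\frac{11205}{2} \approx 5602.5$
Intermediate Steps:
$63 \left(89 + \frac{1}{B}\right) = 63 \left(89 + \frac{1}{-14}\right) = 63 \left(89 - \frac{1}{14}\right) = 63 \cdot \frac{1245}{14} = \frac{11205}{2}$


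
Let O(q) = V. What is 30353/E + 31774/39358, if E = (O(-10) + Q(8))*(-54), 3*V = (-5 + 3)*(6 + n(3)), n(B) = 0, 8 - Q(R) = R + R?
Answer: 607611463/12751992 ≈ 47.648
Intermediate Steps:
Q(R) = 8 - 2*R (Q(R) = 8 - (R + R) = 8 - 2*R)
V = -4 (V = ((-5 + 3)*(6 + 0))/3 = (-2*6)/3 = (1/3)*(-12) = -4)
O(q) = -4
E = 648 (E = (-4 + (8 - 2*8))*(-54) = (-4 + (8 - 16))*(-54) = (-4 - 8)*(-54) = -12*(-54) = 648)
30353/E + 31774/39358 = 30353/648 + 31774/39358 = 30353*(1/648) + 31774*(1/39358) = 30353/648 + 15887/19679 = 607611463/12751992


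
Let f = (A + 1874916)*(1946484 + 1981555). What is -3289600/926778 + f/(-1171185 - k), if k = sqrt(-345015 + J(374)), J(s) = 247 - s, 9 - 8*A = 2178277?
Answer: 5*(-657920*sqrt(345142) + 1166851892813047263*I)/(926778*(sqrt(345142) - 1171185*I)) ≈ -5.3751e+6 + 2696.2*I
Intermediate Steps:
A = -544567/2 (A = 9/8 - 1/8*2178277 = 9/8 - 2178277/8 = -544567/2 ≈ -2.7228e+5)
k = I*sqrt(345142) (k = sqrt(-345015 + (247 - 1*374)) = sqrt(-345015 + (247 - 374)) = sqrt(-345015 - 127) = sqrt(-345142) = I*sqrt(345142) ≈ 587.49*I)
f = 12590405925335/2 (f = (-544567/2 + 1874916)*(1946484 + 1981555) = (3205265/2)*3928039 = 12590405925335/2 ≈ 6.2952e+12)
-3289600/926778 + f/(-1171185 - k) = -3289600/926778 + 12590405925335/(2*(-1171185 - I*sqrt(345142))) = -3289600*1/926778 + 12590405925335/(2*(-1171185 - I*sqrt(345142))) = -1644800/463389 + 12590405925335/(2*(-1171185 - I*sqrt(345142)))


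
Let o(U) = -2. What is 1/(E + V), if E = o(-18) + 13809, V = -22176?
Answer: -1/8369 ≈ -0.00011949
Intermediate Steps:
E = 13807 (E = -2 + 13809 = 13807)
1/(E + V) = 1/(13807 - 22176) = 1/(-8369) = -1/8369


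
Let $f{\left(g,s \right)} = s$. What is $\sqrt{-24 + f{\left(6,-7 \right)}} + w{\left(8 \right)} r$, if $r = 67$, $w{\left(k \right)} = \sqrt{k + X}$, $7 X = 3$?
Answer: $\frac{67 \sqrt{413}}{7} + i \sqrt{31} \approx 194.51 + 5.5678 i$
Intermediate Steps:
$X = \frac{3}{7}$ ($X = \frac{1}{7} \cdot 3 = \frac{3}{7} \approx 0.42857$)
$w{\left(k \right)} = \sqrt{\frac{3}{7} + k}$ ($w{\left(k \right)} = \sqrt{k + \frac{3}{7}} = \sqrt{\frac{3}{7} + k}$)
$\sqrt{-24 + f{\left(6,-7 \right)}} + w{\left(8 \right)} r = \sqrt{-24 - 7} + \frac{\sqrt{21 + 49 \cdot 8}}{7} \cdot 67 = \sqrt{-31} + \frac{\sqrt{21 + 392}}{7} \cdot 67 = i \sqrt{31} + \frac{\sqrt{413}}{7} \cdot 67 = i \sqrt{31} + \frac{67 \sqrt{413}}{7} = \frac{67 \sqrt{413}}{7} + i \sqrt{31}$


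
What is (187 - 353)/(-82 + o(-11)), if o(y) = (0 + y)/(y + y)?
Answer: 332/163 ≈ 2.0368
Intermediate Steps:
o(y) = ½ (o(y) = y/((2*y)) = y*(1/(2*y)) = ½)
(187 - 353)/(-82 + o(-11)) = (187 - 353)/(-82 + ½) = -166/(-163/2) = -166*(-2/163) = 332/163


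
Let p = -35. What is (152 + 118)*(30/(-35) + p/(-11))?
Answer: 48330/77 ≈ 627.66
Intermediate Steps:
(152 + 118)*(30/(-35) + p/(-11)) = (152 + 118)*(30/(-35) - 35/(-11)) = 270*(30*(-1/35) - 35*(-1/11)) = 270*(-6/7 + 35/11) = 270*(179/77) = 48330/77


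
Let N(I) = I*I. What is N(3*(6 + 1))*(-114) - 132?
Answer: -50406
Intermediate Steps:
N(I) = I**2
N(3*(6 + 1))*(-114) - 132 = (3*(6 + 1))**2*(-114) - 132 = (3*7)**2*(-114) - 132 = 21**2*(-114) - 132 = 441*(-114) - 132 = -50274 - 132 = -50406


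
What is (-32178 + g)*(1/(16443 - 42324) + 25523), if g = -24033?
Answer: -12376926997594/8627 ≈ -1.4347e+9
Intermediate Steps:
(-32178 + g)*(1/(16443 - 42324) + 25523) = (-32178 - 24033)*(1/(16443 - 42324) + 25523) = -56211*(1/(-25881) + 25523) = -56211*(-1/25881 + 25523) = -56211*660560762/25881 = -12376926997594/8627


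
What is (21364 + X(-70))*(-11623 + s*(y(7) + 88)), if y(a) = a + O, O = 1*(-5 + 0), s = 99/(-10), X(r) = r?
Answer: -266473116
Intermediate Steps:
s = -99/10 (s = 99*(-⅒) = -99/10 ≈ -9.9000)
O = -5 (O = 1*(-5) = -5)
y(a) = -5 + a (y(a) = a - 5 = -5 + a)
(21364 + X(-70))*(-11623 + s*(y(7) + 88)) = (21364 - 70)*(-11623 - 99*((-5 + 7) + 88)/10) = 21294*(-11623 - 99*(2 + 88)/10) = 21294*(-11623 - 99/10*90) = 21294*(-11623 - 891) = 21294*(-12514) = -266473116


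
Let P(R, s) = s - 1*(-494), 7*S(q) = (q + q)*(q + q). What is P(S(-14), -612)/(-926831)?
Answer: 2/15709 ≈ 0.00012732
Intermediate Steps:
S(q) = 4*q²/7 (S(q) = ((q + q)*(q + q))/7 = ((2*q)*(2*q))/7 = (4*q²)/7 = 4*q²/7)
P(R, s) = 494 + s (P(R, s) = s + 494 = 494 + s)
P(S(-14), -612)/(-926831) = (494 - 612)/(-926831) = -118*(-1/926831) = 2/15709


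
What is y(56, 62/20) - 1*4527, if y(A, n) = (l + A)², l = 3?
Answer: -1046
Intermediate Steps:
y(A, n) = (3 + A)²
y(56, 62/20) - 1*4527 = (3 + 56)² - 1*4527 = 59² - 4527 = 3481 - 4527 = -1046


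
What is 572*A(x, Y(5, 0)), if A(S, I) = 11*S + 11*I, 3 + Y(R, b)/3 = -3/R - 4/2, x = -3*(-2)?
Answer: -339768/5 ≈ -67954.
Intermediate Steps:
x = 6
Y(R, b) = -15 - 9/R (Y(R, b) = -9 + 3*(-3/R - 4/2) = -9 + 3*(-3/R - 4*½) = -9 + 3*(-3/R - 2) = -9 + 3*(-2 - 3/R) = -9 + (-6 - 9/R) = -15 - 9/R)
A(S, I) = 11*I + 11*S
572*A(x, Y(5, 0)) = 572*(11*(-15 - 9/5) + 11*6) = 572*(11*(-15 - 9*⅕) + 66) = 572*(11*(-15 - 9/5) + 66) = 572*(11*(-84/5) + 66) = 572*(-924/5 + 66) = 572*(-594/5) = -339768/5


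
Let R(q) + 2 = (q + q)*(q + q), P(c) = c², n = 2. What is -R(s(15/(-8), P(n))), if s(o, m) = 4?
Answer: -62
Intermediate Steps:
R(q) = -2 + 4*q² (R(q) = -2 + (q + q)*(q + q) = -2 + (2*q)*(2*q) = -2 + 4*q²)
-R(s(15/(-8), P(n))) = -(-2 + 4*4²) = -(-2 + 4*16) = -(-2 + 64) = -1*62 = -62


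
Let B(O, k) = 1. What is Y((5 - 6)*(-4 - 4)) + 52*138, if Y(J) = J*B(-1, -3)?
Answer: 7184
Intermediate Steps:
Y(J) = J (Y(J) = J*1 = J)
Y((5 - 6)*(-4 - 4)) + 52*138 = (5 - 6)*(-4 - 4) + 52*138 = -1*(-8) + 7176 = 8 + 7176 = 7184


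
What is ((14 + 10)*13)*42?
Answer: 13104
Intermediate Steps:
((14 + 10)*13)*42 = (24*13)*42 = 312*42 = 13104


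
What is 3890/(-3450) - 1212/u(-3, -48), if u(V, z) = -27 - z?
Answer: -142103/2415 ≈ -58.842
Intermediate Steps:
3890/(-3450) - 1212/u(-3, -48) = 3890/(-3450) - 1212/(-27 - 1*(-48)) = 3890*(-1/3450) - 1212/(-27 + 48) = -389/345 - 1212/21 = -389/345 - 1212*1/21 = -389/345 - 404/7 = -142103/2415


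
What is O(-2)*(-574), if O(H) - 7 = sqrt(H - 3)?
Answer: -4018 - 574*I*sqrt(5) ≈ -4018.0 - 1283.5*I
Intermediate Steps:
O(H) = 7 + sqrt(-3 + H) (O(H) = 7 + sqrt(H - 3) = 7 + sqrt(-3 + H))
O(-2)*(-574) = (7 + sqrt(-3 - 2))*(-574) = (7 + sqrt(-5))*(-574) = (7 + I*sqrt(5))*(-574) = -4018 - 574*I*sqrt(5)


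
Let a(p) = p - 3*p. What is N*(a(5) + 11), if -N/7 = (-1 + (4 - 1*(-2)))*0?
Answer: 0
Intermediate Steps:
a(p) = -2*p
N = 0 (N = -7*(-1 + (4 - 1*(-2)))*0 = -7*(-1 + (4 + 2))*0 = -7*(-1 + 6)*0 = -35*0 = -7*0 = 0)
N*(a(5) + 11) = 0*(-2*5 + 11) = 0*(-10 + 11) = 0*1 = 0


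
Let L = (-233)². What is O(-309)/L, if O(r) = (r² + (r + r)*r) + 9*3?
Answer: 286470/54289 ≈ 5.2768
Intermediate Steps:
O(r) = 27 + 3*r² (O(r) = (r² + (2*r)*r) + 27 = (r² + 2*r²) + 27 = 3*r² + 27 = 27 + 3*r²)
L = 54289
O(-309)/L = (27 + 3*(-309)²)/54289 = (27 + 3*95481)*(1/54289) = (27 + 286443)*(1/54289) = 286470*(1/54289) = 286470/54289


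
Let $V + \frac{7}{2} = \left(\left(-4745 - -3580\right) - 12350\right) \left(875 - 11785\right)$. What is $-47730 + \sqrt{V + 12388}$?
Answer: $-47730 + \frac{13 \sqrt{3490202}}{2} \approx -35587.0$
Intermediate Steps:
$V = \frac{294897293}{2}$ ($V = - \frac{7}{2} + \left(\left(-4745 - -3580\right) - 12350\right) \left(875 - 11785\right) = - \frac{7}{2} + \left(\left(-4745 + 3580\right) - 12350\right) \left(-10910\right) = - \frac{7}{2} + \left(-1165 - 12350\right) \left(-10910\right) = - \frac{7}{2} - -147448650 = - \frac{7}{2} + 147448650 = \frac{294897293}{2} \approx 1.4745 \cdot 10^{8}$)
$-47730 + \sqrt{V + 12388} = -47730 + \sqrt{\frac{294897293}{2} + 12388} = -47730 + \sqrt{\frac{294922069}{2}} = -47730 + \frac{13 \sqrt{3490202}}{2}$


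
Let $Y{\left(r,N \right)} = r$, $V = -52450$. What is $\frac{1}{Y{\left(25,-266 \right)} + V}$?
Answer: $- \frac{1}{52425} \approx -1.9075 \cdot 10^{-5}$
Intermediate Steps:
$\frac{1}{Y{\left(25,-266 \right)} + V} = \frac{1}{25 - 52450} = \frac{1}{-52425} = - \frac{1}{52425}$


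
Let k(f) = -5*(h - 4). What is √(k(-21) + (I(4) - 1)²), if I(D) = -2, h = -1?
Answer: √34 ≈ 5.8309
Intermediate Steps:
k(f) = 25 (k(f) = -5*(-1 - 4) = -5*(-5) = 25)
√(k(-21) + (I(4) - 1)²) = √(25 + (-2 - 1)²) = √(25 + (-3)²) = √(25 + 9) = √34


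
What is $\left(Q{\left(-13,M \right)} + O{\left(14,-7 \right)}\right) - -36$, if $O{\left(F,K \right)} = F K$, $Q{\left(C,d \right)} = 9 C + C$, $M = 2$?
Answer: $-192$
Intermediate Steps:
$Q{\left(C,d \right)} = 10 C$
$\left(Q{\left(-13,M \right)} + O{\left(14,-7 \right)}\right) - -36 = \left(10 \left(-13\right) + 14 \left(-7\right)\right) - -36 = \left(-130 - 98\right) + \left(-21 + 57\right) = -228 + 36 = -192$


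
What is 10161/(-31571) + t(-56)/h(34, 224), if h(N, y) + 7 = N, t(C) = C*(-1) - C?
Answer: 3261605/852417 ≈ 3.8263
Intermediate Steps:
t(C) = -2*C (t(C) = -C - C = -2*C)
h(N, y) = -7 + N
10161/(-31571) + t(-56)/h(34, 224) = 10161/(-31571) + (-2*(-56))/(-7 + 34) = 10161*(-1/31571) + 112/27 = -10161/31571 + 112*(1/27) = -10161/31571 + 112/27 = 3261605/852417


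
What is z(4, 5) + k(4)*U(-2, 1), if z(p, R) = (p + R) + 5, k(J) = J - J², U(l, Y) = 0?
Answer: 14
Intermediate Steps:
z(p, R) = 5 + R + p (z(p, R) = (R + p) + 5 = 5 + R + p)
z(4, 5) + k(4)*U(-2, 1) = (5 + 5 + 4) + (4*(1 - 1*4))*0 = 14 + (4*(1 - 4))*0 = 14 + (4*(-3))*0 = 14 - 12*0 = 14 + 0 = 14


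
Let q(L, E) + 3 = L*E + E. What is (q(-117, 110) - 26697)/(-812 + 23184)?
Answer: -9865/5593 ≈ -1.7638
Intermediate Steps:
q(L, E) = -3 + E + E*L (q(L, E) = -3 + (L*E + E) = -3 + (E*L + E) = -3 + (E + E*L) = -3 + E + E*L)
(q(-117, 110) - 26697)/(-812 + 23184) = ((-3 + 110 + 110*(-117)) - 26697)/(-812 + 23184) = ((-3 + 110 - 12870) - 26697)/22372 = (-12763 - 26697)*(1/22372) = -39460*1/22372 = -9865/5593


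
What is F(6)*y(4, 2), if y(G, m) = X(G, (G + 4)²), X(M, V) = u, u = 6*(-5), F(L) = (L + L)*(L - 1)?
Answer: -1800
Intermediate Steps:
F(L) = 2*L*(-1 + L) (F(L) = (2*L)*(-1 + L) = 2*L*(-1 + L))
u = -30
X(M, V) = -30
y(G, m) = -30
F(6)*y(4, 2) = (2*6*(-1 + 6))*(-30) = (2*6*5)*(-30) = 60*(-30) = -1800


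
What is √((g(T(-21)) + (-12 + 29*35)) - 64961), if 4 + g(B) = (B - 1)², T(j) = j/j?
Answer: I*√63962 ≈ 252.91*I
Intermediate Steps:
T(j) = 1
g(B) = -4 + (-1 + B)² (g(B) = -4 + (B - 1)² = -4 + (-1 + B)²)
√((g(T(-21)) + (-12 + 29*35)) - 64961) = √(((-4 + (-1 + 1)²) + (-12 + 29*35)) - 64961) = √(((-4 + 0²) + (-12 + 1015)) - 64961) = √(((-4 + 0) + 1003) - 64961) = √((-4 + 1003) - 64961) = √(999 - 64961) = √(-63962) = I*√63962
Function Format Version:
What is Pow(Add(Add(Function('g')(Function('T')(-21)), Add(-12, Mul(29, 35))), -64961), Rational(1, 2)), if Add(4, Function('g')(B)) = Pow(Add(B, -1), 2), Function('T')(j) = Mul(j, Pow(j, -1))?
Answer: Mul(I, Pow(63962, Rational(1, 2))) ≈ Mul(252.91, I)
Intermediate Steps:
Function('T')(j) = 1
Function('g')(B) = Add(-4, Pow(Add(-1, B), 2)) (Function('g')(B) = Add(-4, Pow(Add(B, -1), 2)) = Add(-4, Pow(Add(-1, B), 2)))
Pow(Add(Add(Function('g')(Function('T')(-21)), Add(-12, Mul(29, 35))), -64961), Rational(1, 2)) = Pow(Add(Add(Add(-4, Pow(Add(-1, 1), 2)), Add(-12, Mul(29, 35))), -64961), Rational(1, 2)) = Pow(Add(Add(Add(-4, Pow(0, 2)), Add(-12, 1015)), -64961), Rational(1, 2)) = Pow(Add(Add(Add(-4, 0), 1003), -64961), Rational(1, 2)) = Pow(Add(Add(-4, 1003), -64961), Rational(1, 2)) = Pow(Add(999, -64961), Rational(1, 2)) = Pow(-63962, Rational(1, 2)) = Mul(I, Pow(63962, Rational(1, 2)))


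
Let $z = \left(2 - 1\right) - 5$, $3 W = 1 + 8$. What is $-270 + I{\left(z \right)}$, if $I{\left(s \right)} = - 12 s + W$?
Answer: $-219$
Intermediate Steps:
$W = 3$ ($W = \frac{1 + 8}{3} = \frac{1}{3} \cdot 9 = 3$)
$z = -4$ ($z = 1 - 5 = -4$)
$I{\left(s \right)} = 3 - 12 s$ ($I{\left(s \right)} = - 12 s + 3 = 3 - 12 s$)
$-270 + I{\left(z \right)} = -270 + \left(3 - -48\right) = -270 + \left(3 + 48\right) = -270 + 51 = -219$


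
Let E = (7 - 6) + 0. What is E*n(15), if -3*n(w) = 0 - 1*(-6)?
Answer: -2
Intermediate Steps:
n(w) = -2 (n(w) = -(0 - 1*(-6))/3 = -(0 + 6)/3 = -⅓*6 = -2)
E = 1 (E = 1 + 0 = 1)
E*n(15) = 1*(-2) = -2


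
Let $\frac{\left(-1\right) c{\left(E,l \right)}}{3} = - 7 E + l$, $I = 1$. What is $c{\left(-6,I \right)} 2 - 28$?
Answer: $-286$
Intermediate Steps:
$c{\left(E,l \right)} = - 3 l + 21 E$ ($c{\left(E,l \right)} = - 3 \left(- 7 E + l\right) = - 3 \left(l - 7 E\right) = - 3 l + 21 E$)
$c{\left(-6,I \right)} 2 - 28 = \left(\left(-3\right) 1 + 21 \left(-6\right)\right) 2 - 28 = \left(-3 - 126\right) 2 - 28 = \left(-129\right) 2 - 28 = -258 - 28 = -286$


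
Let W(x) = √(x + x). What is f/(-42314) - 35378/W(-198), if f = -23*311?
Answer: 7153/42314 + 17689*I*√11/33 ≈ 0.16905 + 1777.8*I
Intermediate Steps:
f = -7153
W(x) = √2*√x (W(x) = √(2*x) = √2*√x)
f/(-42314) - 35378/W(-198) = -7153/(-42314) - 35378*(-I*√11/66) = -7153*(-1/42314) - 35378*(-I*√11/66) = 7153/42314 - 35378*(-I*√11/66) = 7153/42314 - (-17689)*I*√11/33 = 7153/42314 + 17689*I*√11/33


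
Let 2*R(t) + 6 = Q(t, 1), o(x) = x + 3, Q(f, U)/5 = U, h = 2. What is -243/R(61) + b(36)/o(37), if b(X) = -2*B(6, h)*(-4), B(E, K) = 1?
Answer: 2431/5 ≈ 486.20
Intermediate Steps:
b(X) = 8 (b(X) = -2*1*(-4) = -2*(-4) = 8)
Q(f, U) = 5*U
o(x) = 3 + x
R(t) = -½ (R(t) = -3 + (5*1)/2 = -3 + (½)*5 = -3 + 5/2 = -½)
-243/R(61) + b(36)/o(37) = -243/(-½) + 8/(3 + 37) = -243*(-2) + 8/40 = 486 + 8*(1/40) = 486 + ⅕ = 2431/5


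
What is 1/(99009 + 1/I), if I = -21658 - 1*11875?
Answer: 33533/3320068796 ≈ 1.0100e-5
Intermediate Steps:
I = -33533 (I = -21658 - 11875 = -33533)
1/(99009 + 1/I) = 1/(99009 + 1/(-33533)) = 1/(99009 - 1/33533) = 1/(3320068796/33533) = 33533/3320068796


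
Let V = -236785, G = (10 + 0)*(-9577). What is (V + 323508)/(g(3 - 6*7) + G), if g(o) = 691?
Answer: -86723/95079 ≈ -0.91212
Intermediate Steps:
G = -95770 (G = 10*(-9577) = -95770)
(V + 323508)/(g(3 - 6*7) + G) = (-236785 + 323508)/(691 - 95770) = 86723/(-95079) = 86723*(-1/95079) = -86723/95079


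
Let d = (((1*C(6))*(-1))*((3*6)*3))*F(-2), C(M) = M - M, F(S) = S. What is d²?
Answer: 0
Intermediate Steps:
C(M) = 0
d = 0 (d = (((1*0)*(-1))*((3*6)*3))*(-2) = ((0*(-1))*(18*3))*(-2) = (0*54)*(-2) = 0*(-2) = 0)
d² = 0² = 0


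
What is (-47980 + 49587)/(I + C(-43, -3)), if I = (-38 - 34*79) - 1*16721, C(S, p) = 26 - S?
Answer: -1607/19376 ≈ -0.082938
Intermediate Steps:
I = -19445 (I = (-38 - 2686) - 16721 = -2724 - 16721 = -19445)
(-47980 + 49587)/(I + C(-43, -3)) = (-47980 + 49587)/(-19445 + (26 - 1*(-43))) = 1607/(-19445 + (26 + 43)) = 1607/(-19445 + 69) = 1607/(-19376) = 1607*(-1/19376) = -1607/19376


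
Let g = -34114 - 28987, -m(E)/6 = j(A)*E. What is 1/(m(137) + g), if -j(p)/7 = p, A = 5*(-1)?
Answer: -1/91871 ≈ -1.0885e-5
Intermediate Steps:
A = -5
j(p) = -7*p
m(E) = -210*E (m(E) = -6*(-7*(-5))*E = -210*E)
g = -63101
1/(m(137) + g) = 1/(-210*137 - 63101) = 1/(-28770 - 63101) = 1/(-91871) = -1/91871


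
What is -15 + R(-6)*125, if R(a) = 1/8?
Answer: 5/8 ≈ 0.62500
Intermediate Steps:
R(a) = ⅛
-15 + R(-6)*125 = -15 + (⅛)*125 = -15 + 125/8 = 5/8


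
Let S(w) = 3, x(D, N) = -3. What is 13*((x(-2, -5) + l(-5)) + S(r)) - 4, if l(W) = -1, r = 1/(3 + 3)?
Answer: -17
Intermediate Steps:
r = ⅙ (r = 1/6 = ⅙ ≈ 0.16667)
13*((x(-2, -5) + l(-5)) + S(r)) - 4 = 13*((-3 - 1) + 3) - 4 = 13*(-4 + 3) - 4 = 13*(-1) - 4 = -13 - 4 = -17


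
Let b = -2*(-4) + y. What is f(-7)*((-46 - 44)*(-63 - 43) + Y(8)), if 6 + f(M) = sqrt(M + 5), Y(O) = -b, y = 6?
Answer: -57156 + 9526*I*sqrt(2) ≈ -57156.0 + 13472.0*I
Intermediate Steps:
b = 14 (b = -2*(-4) + 6 = 8 + 6 = 14)
Y(O) = -14 (Y(O) = -1*14 = -14)
f(M) = -6 + sqrt(5 + M) (f(M) = -6 + sqrt(M + 5) = -6 + sqrt(5 + M))
f(-7)*((-46 - 44)*(-63 - 43) + Y(8)) = (-6 + sqrt(5 - 7))*((-46 - 44)*(-63 - 43) - 14) = (-6 + sqrt(-2))*(-90*(-106) - 14) = (-6 + I*sqrt(2))*(9540 - 14) = (-6 + I*sqrt(2))*9526 = -57156 + 9526*I*sqrt(2)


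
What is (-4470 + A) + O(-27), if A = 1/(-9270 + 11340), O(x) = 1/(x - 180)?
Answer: -1028101/230 ≈ -4470.0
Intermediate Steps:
O(x) = 1/(-180 + x)
A = 1/2070 ≈ 0.00048309
(-4470 + A) + O(-27) = (-4470 + 1/2070) + 1/(-180 - 27) = -9252899/2070 + 1/(-207) = -9252899/2070 - 1/207 = -1028101/230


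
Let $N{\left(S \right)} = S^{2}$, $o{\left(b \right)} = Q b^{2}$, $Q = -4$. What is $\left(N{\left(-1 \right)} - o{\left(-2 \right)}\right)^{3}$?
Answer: $4913$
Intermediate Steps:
$o{\left(b \right)} = - 4 b^{2}$
$\left(N{\left(-1 \right)} - o{\left(-2 \right)}\right)^{3} = \left(\left(-1\right)^{2} - - 4 \left(-2\right)^{2}\right)^{3} = \left(1 - \left(-4\right) 4\right)^{3} = \left(1 - -16\right)^{3} = \left(1 + 16\right)^{3} = 17^{3} = 4913$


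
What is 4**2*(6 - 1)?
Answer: 80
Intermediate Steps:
4**2*(6 - 1) = 16*5 = 80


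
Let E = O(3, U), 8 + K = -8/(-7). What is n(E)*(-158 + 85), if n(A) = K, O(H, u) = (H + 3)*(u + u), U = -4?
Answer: 3504/7 ≈ 500.57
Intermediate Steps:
O(H, u) = 2*u*(3 + H) (O(H, u) = (3 + H)*(2*u) = 2*u*(3 + H))
K = -48/7 (K = -8 - 8/(-7) = -8 - 8*(-⅐) = -8 + 8/7 = -48/7 ≈ -6.8571)
E = -48 (E = 2*(-4)*(3 + 3) = 2*(-4)*6 = -48)
n(A) = -48/7
n(E)*(-158 + 85) = -48*(-158 + 85)/7 = -48/7*(-73) = 3504/7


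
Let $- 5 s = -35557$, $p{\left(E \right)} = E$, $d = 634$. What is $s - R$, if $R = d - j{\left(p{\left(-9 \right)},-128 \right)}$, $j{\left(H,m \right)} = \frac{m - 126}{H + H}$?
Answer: $\frac{292118}{45} \approx 6491.5$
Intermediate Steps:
$s = \frac{35557}{5}$ ($s = \left(- \frac{1}{5}\right) \left(-35557\right) = \frac{35557}{5} \approx 7111.4$)
$j{\left(H,m \right)} = \frac{-126 + m}{2 H}$
$R = \frac{5579}{9}$ ($R = 634 - \frac{-126 - 128}{2 \left(-9\right)} = 634 - \frac{1}{2} \left(- \frac{1}{9}\right) \left(-254\right) = 634 - \frac{127}{9} = \frac{5579}{9} \approx 619.89$)
$s - R = \frac{35557}{5} - \frac{5579}{9} = \frac{292118}{45}$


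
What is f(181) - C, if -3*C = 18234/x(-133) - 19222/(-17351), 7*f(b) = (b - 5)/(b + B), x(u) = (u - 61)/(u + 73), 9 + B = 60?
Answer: 1927232417564/1024975623 ≈ 1880.3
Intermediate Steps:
B = 51 (B = -9 + 60 = 51)
x(u) = (-61 + u)/(73 + u)
f(b) = (-5 + b)/(7*(51 + b)) (f(b) = ((b - 5)/(b + 51))/7 = ((-5 + b)/(51 + b))/7 = (-5 + b)/(7*(51 + b)))
C = -9493208554/5049141 (C = -(18234/(((-61 - 133)/(73 - 133))) - 19222/(-17351))/3 = -(18234/((-194/(-60))) - 19222*(-1/17351))/3 = -(18234/((-1/60*(-194))) + 19222/17351)/3 = -(18234/(97/30) + 19222/17351)/3 = -(18234*(30/97) + 19222/17351)/3 = -(547020/97 + 19222/17351)/3 = -⅓*9493208554/1683047 = -9493208554/5049141 ≈ -1880.2)
f(181) - C = (-5 + 181)/(7*(51 + 181)) - 1*(-9493208554/5049141) = (⅐)*176/232 + 9493208554/5049141 = (⅐)*(1/232)*176 + 9493208554/5049141 = 22/203 + 9493208554/5049141 = 1927232417564/1024975623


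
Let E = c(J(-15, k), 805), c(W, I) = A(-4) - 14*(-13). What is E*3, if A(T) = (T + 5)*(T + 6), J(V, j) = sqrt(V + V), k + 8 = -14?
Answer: 552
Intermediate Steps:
k = -22 (k = -8 - 14 = -22)
J(V, j) = sqrt(2)*sqrt(V) (J(V, j) = sqrt(2*V) = sqrt(2)*sqrt(V))
A(T) = (5 + T)*(6 + T)
c(W, I) = 184 (c(W, I) = (30 + (-4)**2 + 11*(-4)) - 14*(-13) = (30 + 16 - 44) + 182 = 2 + 182 = 184)
E = 184
E*3 = 184*3 = 552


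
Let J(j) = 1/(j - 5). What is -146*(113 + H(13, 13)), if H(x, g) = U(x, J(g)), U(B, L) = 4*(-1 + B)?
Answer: -23506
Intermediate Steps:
J(j) = 1/(-5 + j)
U(B, L) = -4 + 4*B
H(x, g) = -4 + 4*x
-146*(113 + H(13, 13)) = -146*(113 + (-4 + 4*13)) = -146*(113 + (-4 + 52)) = -146*(113 + 48) = -146*161 = -23506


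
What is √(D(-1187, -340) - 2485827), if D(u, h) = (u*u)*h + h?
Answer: I*√481535627 ≈ 21944.0*I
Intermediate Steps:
D(u, h) = h + h*u² (D(u, h) = u²*h + h = h*u² + h = h + h*u²)
√(D(-1187, -340) - 2485827) = √(-340*(1 + (-1187)²) - 2485827) = √(-340*(1 + 1408969) - 2485827) = √(-340*1408970 - 2485827) = √(-479049800 - 2485827) = √(-481535627) = I*√481535627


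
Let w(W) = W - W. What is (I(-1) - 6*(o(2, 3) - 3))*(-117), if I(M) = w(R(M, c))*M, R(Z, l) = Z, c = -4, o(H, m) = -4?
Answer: -4914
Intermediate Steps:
w(W) = 0
I(M) = 0 (I(M) = 0*M = 0)
(I(-1) - 6*(o(2, 3) - 3))*(-117) = (0 - 6*(-4 - 3))*(-117) = (0 - 6*(-7))*(-117) = (0 + 42)*(-117) = 42*(-117) = -4914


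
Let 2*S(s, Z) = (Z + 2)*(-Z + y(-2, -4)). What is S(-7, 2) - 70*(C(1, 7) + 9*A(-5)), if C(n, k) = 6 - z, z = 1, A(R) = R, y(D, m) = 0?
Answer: 2796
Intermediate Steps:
S(s, Z) = -Z*(2 + Z)/2 (S(s, Z) = ((Z + 2)*(-Z + 0))/2 = ((2 + Z)*(-Z))/2 = (-Z*(2 + Z))/2 = -Z*(2 + Z)/2)
C(n, k) = 5 (C(n, k) = 6 - 1*1 = 6 - 1 = 5)
S(-7, 2) - 70*(C(1, 7) + 9*A(-5)) = (½)*2*(-2 - 1*2) - 70*(5 + 9*(-5)) = (½)*2*(-2 - 2) - 70*(5 - 45) = (½)*2*(-4) - 70*(-40) = -4 + 2800 = 2796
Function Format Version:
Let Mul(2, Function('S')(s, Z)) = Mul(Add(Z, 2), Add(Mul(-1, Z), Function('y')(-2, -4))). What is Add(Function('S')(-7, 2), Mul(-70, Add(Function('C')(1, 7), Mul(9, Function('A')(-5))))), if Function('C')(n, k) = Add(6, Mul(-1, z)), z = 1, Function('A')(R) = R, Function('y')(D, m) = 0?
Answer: 2796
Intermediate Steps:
Function('S')(s, Z) = Mul(Rational(-1, 2), Z, Add(2, Z)) (Function('S')(s, Z) = Mul(Rational(1, 2), Mul(Add(Z, 2), Add(Mul(-1, Z), 0))) = Mul(Rational(1, 2), Mul(Add(2, Z), Mul(-1, Z))) = Mul(Rational(1, 2), Mul(-1, Z, Add(2, Z))) = Mul(Rational(-1, 2), Z, Add(2, Z)))
Function('C')(n, k) = 5 (Function('C')(n, k) = Add(6, Mul(-1, 1)) = Add(6, -1) = 5)
Add(Function('S')(-7, 2), Mul(-70, Add(Function('C')(1, 7), Mul(9, Function('A')(-5))))) = Add(Mul(Rational(1, 2), 2, Add(-2, Mul(-1, 2))), Mul(-70, Add(5, Mul(9, -5)))) = Add(Mul(Rational(1, 2), 2, Add(-2, -2)), Mul(-70, Add(5, -45))) = Add(Mul(Rational(1, 2), 2, -4), Mul(-70, -40)) = Add(-4, 2800) = 2796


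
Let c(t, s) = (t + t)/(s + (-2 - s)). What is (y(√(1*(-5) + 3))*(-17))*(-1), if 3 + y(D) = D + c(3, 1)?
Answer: -102 + 17*I*√2 ≈ -102.0 + 24.042*I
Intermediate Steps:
c(t, s) = -t (c(t, s) = (2*t)/(-2) = (2*t)*(-½) = -t)
y(D) = -6 + D (y(D) = -3 + (D - 1*3) = -3 + (D - 3) = -3 + (-3 + D) = -6 + D)
(y(√(1*(-5) + 3))*(-17))*(-1) = ((-6 + √(1*(-5) + 3))*(-17))*(-1) = ((-6 + √(-5 + 3))*(-17))*(-1) = ((-6 + √(-2))*(-17))*(-1) = ((-6 + I*√2)*(-17))*(-1) = (102 - 17*I*√2)*(-1) = -102 + 17*I*√2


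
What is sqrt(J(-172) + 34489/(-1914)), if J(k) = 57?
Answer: sqrt(142801626)/1914 ≈ 6.2435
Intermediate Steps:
sqrt(J(-172) + 34489/(-1914)) = sqrt(57 + 34489/(-1914)) = sqrt(57 + 34489*(-1/1914)) = sqrt(57 - 34489/1914) = sqrt(74609/1914) = sqrt(142801626)/1914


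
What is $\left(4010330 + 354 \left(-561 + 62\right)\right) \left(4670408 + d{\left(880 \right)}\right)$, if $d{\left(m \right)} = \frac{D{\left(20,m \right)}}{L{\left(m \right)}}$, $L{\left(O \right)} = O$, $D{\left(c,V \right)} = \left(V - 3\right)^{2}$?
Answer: $\frac{3939808202461149}{220} \approx 1.7908 \cdot 10^{13}$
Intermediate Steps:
$D{\left(c,V \right)} = \left(-3 + V\right)^{2}$
$d{\left(m \right)} = \frac{\left(-3 + m\right)^{2}}{m}$
$\left(4010330 + 354 \left(-561 + 62\right)\right) \left(4670408 + d{\left(880 \right)}\right) = \left(4010330 + 354 \left(-561 + 62\right)\right) \left(4670408 + \frac{\left(-3 + 880\right)^{2}}{880}\right) = \left(4010330 + 354 \left(-499\right)\right) \left(4670408 + \frac{877^{2}}{880}\right) = \left(4010330 - 176646\right) \left(4670408 + \frac{1}{880} \cdot 769129\right) = 3833684 \left(4670408 + \frac{769129}{880}\right) = 3833684 \cdot \frac{4110728169}{880} = \frac{3939808202461149}{220}$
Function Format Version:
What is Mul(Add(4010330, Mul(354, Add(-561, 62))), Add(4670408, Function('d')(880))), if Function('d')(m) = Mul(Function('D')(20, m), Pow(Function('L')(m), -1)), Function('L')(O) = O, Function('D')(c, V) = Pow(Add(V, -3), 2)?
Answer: Rational(3939808202461149, 220) ≈ 1.7908e+13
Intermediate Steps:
Function('D')(c, V) = Pow(Add(-3, V), 2)
Function('d')(m) = Mul(Pow(m, -1), Pow(Add(-3, m), 2)) (Function('d')(m) = Mul(Pow(Add(-3, m), 2), Pow(m, -1)) = Mul(Pow(m, -1), Pow(Add(-3, m), 2)))
Mul(Add(4010330, Mul(354, Add(-561, 62))), Add(4670408, Function('d')(880))) = Mul(Add(4010330, Mul(354, Add(-561, 62))), Add(4670408, Mul(Pow(880, -1), Pow(Add(-3, 880), 2)))) = Mul(Add(4010330, Mul(354, -499)), Add(4670408, Mul(Rational(1, 880), Pow(877, 2)))) = Mul(Add(4010330, -176646), Add(4670408, Mul(Rational(1, 880), 769129))) = Mul(3833684, Add(4670408, Rational(769129, 880))) = Mul(3833684, Rational(4110728169, 880)) = Rational(3939808202461149, 220)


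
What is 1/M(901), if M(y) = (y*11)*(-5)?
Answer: -1/49555 ≈ -2.0180e-5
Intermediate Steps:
M(y) = -55*y (M(y) = (11*y)*(-5) = -55*y)
1/M(901) = 1/(-55*901) = 1/(-49555) = -1/49555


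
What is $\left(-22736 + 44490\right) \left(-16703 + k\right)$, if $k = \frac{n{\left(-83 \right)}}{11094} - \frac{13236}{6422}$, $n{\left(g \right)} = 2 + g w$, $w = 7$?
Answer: $- \frac{2157574321232917}{5937139} \approx -3.634 \cdot 10^{8}$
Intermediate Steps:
$n{\left(g \right)} = 2 + 7 g$ ($n{\left(g \right)} = 2 + g 7 = 2 + 7 g$)
$k = - \frac{25093087}{11874278}$ ($k = \frac{2 + 7 \left(-83\right)}{11094} - \frac{13236}{6422} = \left(2 - 581\right) \frac{1}{11094} - \frac{6618}{3211} = \left(-579\right) \frac{1}{11094} - \frac{6618}{3211} = - \frac{193}{3698} - \frac{6618}{3211} = - \frac{25093087}{11874278} \approx -2.1132$)
$\left(-22736 + 44490\right) \left(-16703 + k\right) = \left(-22736 + 44490\right) \left(-16703 - \frac{25093087}{11874278}\right) = 21754 \left(- \frac{198361158521}{11874278}\right) = - \frac{2157574321232917}{5937139}$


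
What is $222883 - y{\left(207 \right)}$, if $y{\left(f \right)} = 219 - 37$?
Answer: $222701$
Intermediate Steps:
$y{\left(f \right)} = 182$
$222883 - y{\left(207 \right)} = 222883 - 182 = 222701$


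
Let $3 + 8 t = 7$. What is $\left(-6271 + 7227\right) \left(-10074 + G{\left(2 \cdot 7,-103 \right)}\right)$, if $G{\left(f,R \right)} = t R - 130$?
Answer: $-9804258$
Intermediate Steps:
$t = \frac{1}{2}$ ($t = - \frac{3}{8} + \frac{1}{8} \cdot 7 = - \frac{3}{8} + \frac{7}{8} = \frac{1}{2} \approx 0.5$)
$G{\left(f,R \right)} = -130 + \frac{R}{2}$ ($G{\left(f,R \right)} = \frac{R}{2} - 130 = -130 + \frac{R}{2}$)
$\left(-6271 + 7227\right) \left(-10074 + G{\left(2 \cdot 7,-103 \right)}\right) = \left(-6271 + 7227\right) \left(-10074 + \left(-130 + \frac{1}{2} \left(-103\right)\right)\right) = 956 \left(-10074 - \frac{363}{2}\right) = 956 \left(- \frac{20511}{2}\right) = -9804258$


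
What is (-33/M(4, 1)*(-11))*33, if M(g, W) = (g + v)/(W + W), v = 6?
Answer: 11979/5 ≈ 2395.8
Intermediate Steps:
M(g, W) = (6 + g)/(2*W) (M(g, W) = (g + 6)/(W + W) = (6 + g)/((2*W)) = (6 + g)*(1/(2*W)) = (6 + g)/(2*W))
(-33/M(4, 1)*(-11))*33 = (-33*2/(6 + 4)*(-11))*33 = (-33/((½)*1*10)*(-11))*33 = (-33/5*(-11))*33 = (-33*⅕*(-11))*33 = -33/5*(-11)*33 = (363/5)*33 = 11979/5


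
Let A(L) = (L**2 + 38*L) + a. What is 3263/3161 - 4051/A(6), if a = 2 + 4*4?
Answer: -11885045/891402 ≈ -13.333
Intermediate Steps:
a = 18 (a = 2 + 16 = 18)
A(L) = 18 + L**2 + 38*L (A(L) = (L**2 + 38*L) + 18 = 18 + L**2 + 38*L)
3263/3161 - 4051/A(6) = 3263/3161 - 4051/(18 + 6**2 + 38*6) = 3263*(1/3161) - 4051/(18 + 36 + 228) = 3263/3161 - 4051/282 = -11885045/891402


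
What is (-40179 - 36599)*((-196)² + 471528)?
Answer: -39152480432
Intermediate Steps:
(-40179 - 36599)*((-196)² + 471528) = -76778*(38416 + 471528) = -76778*509944 = -39152480432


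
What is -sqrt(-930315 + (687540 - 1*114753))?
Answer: -2*I*sqrt(89382) ≈ -597.94*I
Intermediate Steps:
-sqrt(-930315 + (687540 - 1*114753)) = -sqrt(-930315 + (687540 - 114753)) = -sqrt(-930315 + 572787) = -sqrt(-357528) = -2*I*sqrt(89382)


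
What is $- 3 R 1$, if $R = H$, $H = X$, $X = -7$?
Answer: $21$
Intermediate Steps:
$H = -7$
$R = -7$
$- 3 R 1 = \left(-3\right) \left(-7\right) 1 = 21 \cdot 1 = 21$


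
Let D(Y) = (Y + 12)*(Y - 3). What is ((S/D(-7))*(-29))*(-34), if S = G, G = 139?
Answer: -68527/25 ≈ -2741.1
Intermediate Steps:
S = 139
D(Y) = (-3 + Y)*(12 + Y) (D(Y) = (12 + Y)*(-3 + Y) = (-3 + Y)*(12 + Y))
((S/D(-7))*(-29))*(-34) = ((139/(-36 + (-7)**2 + 9*(-7)))*(-29))*(-34) = ((139/(-36 + 49 - 63))*(-29))*(-34) = ((139/(-50))*(-29))*(-34) = ((139*(-1/50))*(-29))*(-34) = -139/50*(-29)*(-34) = (4031/50)*(-34) = -68527/25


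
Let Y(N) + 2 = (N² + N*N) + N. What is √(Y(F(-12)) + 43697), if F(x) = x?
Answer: √43971 ≈ 209.69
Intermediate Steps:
Y(N) = -2 + N + 2*N² (Y(N) = -2 + ((N² + N*N) + N) = -2 + ((N² + N²) + N) = -2 + (2*N² + N) = -2 + (N + 2*N²) = -2 + N + 2*N²)
√(Y(F(-12)) + 43697) = √((-2 - 12 + 2*(-12)²) + 43697) = √((-2 - 12 + 2*144) + 43697) = √((-2 - 12 + 288) + 43697) = √(274 + 43697) = √43971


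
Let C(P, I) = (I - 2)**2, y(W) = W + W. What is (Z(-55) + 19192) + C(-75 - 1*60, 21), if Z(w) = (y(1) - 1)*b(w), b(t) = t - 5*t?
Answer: 19773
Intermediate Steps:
y(W) = 2*W
b(t) = -4*t
C(P, I) = (-2 + I)**2
Z(w) = -4*w (Z(w) = (2*1 - 1)*(-4*w) = (2 - 1)*(-4*w) = 1*(-4*w) = -4*w)
(Z(-55) + 19192) + C(-75 - 1*60, 21) = (-4*(-55) + 19192) + (-2 + 21)**2 = (220 + 19192) + 19**2 = 19412 + 361 = 19773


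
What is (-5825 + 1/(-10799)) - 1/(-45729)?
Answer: -2876545053505/493827471 ≈ -5825.0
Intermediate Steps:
(-5825 + 1/(-10799)) - 1/(-45729) = (-5825 - 1/10799) - 1*(-1/45729) = -62904176/10799 + 1/45729 = -2876545053505/493827471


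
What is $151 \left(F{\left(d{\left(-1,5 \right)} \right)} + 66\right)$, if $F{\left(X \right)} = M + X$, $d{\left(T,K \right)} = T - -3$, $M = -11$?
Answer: $8607$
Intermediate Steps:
$d{\left(T,K \right)} = 3 + T$ ($d{\left(T,K \right)} = T + 3 = 3 + T$)
$F{\left(X \right)} = -11 + X$
$151 \left(F{\left(d{\left(-1,5 \right)} \right)} + 66\right) = 151 \left(\left(-11 + \left(3 - 1\right)\right) + 66\right) = 151 \left(\left(-11 + 2\right) + 66\right) = 151 \left(-9 + 66\right) = 151 \cdot 57 = 8607$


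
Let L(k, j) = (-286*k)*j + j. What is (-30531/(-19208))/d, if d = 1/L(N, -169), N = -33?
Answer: -48702776421/19208 ≈ -2.5355e+6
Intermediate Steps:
L(k, j) = j - 286*j*k (L(k, j) = -286*j*k + j = j - 286*j*k)
d = -1/1595191 (d = 1/(-169*(1 - 286*(-33))) = 1/(-169*(1 + 9438)) = 1/(-169*9439) = 1/(-1595191) = -1/1595191 ≈ -6.2688e-7)
(-30531/(-19208))/d = (-30531/(-19208))/(-1/1595191) = -30531*(-1/19208)*(-1595191) = (30531/19208)*(-1595191) = -48702776421/19208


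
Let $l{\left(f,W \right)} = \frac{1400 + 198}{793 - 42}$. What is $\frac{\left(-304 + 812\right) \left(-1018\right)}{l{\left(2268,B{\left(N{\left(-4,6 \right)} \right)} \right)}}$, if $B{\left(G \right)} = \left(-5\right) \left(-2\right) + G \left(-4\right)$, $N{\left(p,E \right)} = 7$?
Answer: $- \frac{194187572}{799} \approx -2.4304 \cdot 10^{5}$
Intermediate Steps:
$B{\left(G \right)} = 10 - 4 G$
$l{\left(f,W \right)} = \frac{1598}{751}$
$\frac{\left(-304 + 812\right) \left(-1018\right)}{l{\left(2268,B{\left(N{\left(-4,6 \right)} \right)} \right)}} = \frac{\left(-304 + 812\right) \left(-1018\right)}{\frac{1598}{751}} = 508 \left(-1018\right) \frac{751}{1598} = \left(-517144\right) \frac{751}{1598} = - \frac{194187572}{799}$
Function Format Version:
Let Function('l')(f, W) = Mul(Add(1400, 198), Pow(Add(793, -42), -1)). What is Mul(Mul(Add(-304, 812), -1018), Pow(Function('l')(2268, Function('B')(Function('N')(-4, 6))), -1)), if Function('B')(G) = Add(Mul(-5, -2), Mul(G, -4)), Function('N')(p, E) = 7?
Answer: Rational(-194187572, 799) ≈ -2.4304e+5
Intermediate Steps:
Function('B')(G) = Add(10, Mul(-4, G))
Function('l')(f, W) = Rational(1598, 751) (Function('l')(f, W) = Mul(1598, Pow(751, -1)) = Mul(1598, Rational(1, 751)) = Rational(1598, 751))
Mul(Mul(Add(-304, 812), -1018), Pow(Function('l')(2268, Function('B')(Function('N')(-4, 6))), -1)) = Mul(Mul(Add(-304, 812), -1018), Pow(Rational(1598, 751), -1)) = Mul(Mul(508, -1018), Rational(751, 1598)) = Mul(-517144, Rational(751, 1598)) = Rational(-194187572, 799)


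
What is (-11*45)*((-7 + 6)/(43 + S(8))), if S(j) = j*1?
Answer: 165/17 ≈ 9.7059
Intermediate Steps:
S(j) = j
(-11*45)*((-7 + 6)/(43 + S(8))) = (-11*45)*((-7 + 6)/(43 + 8)) = -(-495)/51 = -495*(-1/51) = 165/17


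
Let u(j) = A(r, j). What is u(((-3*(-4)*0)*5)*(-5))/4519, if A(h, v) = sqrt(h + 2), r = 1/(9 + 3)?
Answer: 5*sqrt(3)/27114 ≈ 0.00031940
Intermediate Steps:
r = 1/12 ≈ 0.083333
A(h, v) = sqrt(2 + h)
u(j) = 5*sqrt(3)/6 (u(j) = sqrt(2 + 1/12) = sqrt(25/12) = 5*sqrt(3)/6)
u(((-3*(-4)*0)*5)*(-5))/4519 = (5*sqrt(3)/6)/4519 = (5*sqrt(3)/6)*(1/4519) = 5*sqrt(3)/27114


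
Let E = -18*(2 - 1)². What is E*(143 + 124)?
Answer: -4806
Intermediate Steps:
E = -18 (E = -18*1² = -18*1 = -18)
E*(143 + 124) = -18*(143 + 124) = -18*267 = -4806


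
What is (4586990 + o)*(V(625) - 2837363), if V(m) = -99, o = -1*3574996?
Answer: -2871494519228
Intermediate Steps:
o = -3574996
(4586990 + o)*(V(625) - 2837363) = (4586990 - 3574996)*(-99 - 2837363) = 1011994*(-2837462) = -2871494519228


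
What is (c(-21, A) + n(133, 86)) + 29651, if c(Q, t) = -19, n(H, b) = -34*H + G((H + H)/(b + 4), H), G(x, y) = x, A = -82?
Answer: 1130083/45 ≈ 25113.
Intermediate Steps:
n(H, b) = -34*H + 2*H/(4 + b) (n(H, b) = -34*H + (H + H)/(b + 4) = -34*H + (2*H)/(4 + b) = -34*H + 2*H/(4 + b))
(c(-21, A) + n(133, 86)) + 29651 = (-19 + 2*133*(-67 - 17*86)/(4 + 86)) + 29651 = (-19 + 2*133*(-67 - 1462)/90) + 29651 = (-19 + 2*133*(1/90)*(-1529)) + 29651 = (-19 - 203357/45) + 29651 = -204212/45 + 29651 = 1130083/45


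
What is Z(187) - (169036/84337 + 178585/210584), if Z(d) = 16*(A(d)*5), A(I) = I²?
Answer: 4516724395294181/1614547528 ≈ 2.7975e+6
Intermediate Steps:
Z(d) = 80*d² (Z(d) = 16*(d²*5) = 16*(5*d²) = 80*d²)
Z(187) - (169036/84337 + 178585/210584) = 80*187² - (169036/84337 + 178585/210584) = 80*34969 - (169036*(1/84337) + 178585*(1/210584)) = 2797520 - (169036/84337 + 16235/19144) = 2797520 - 1*4605236379/1614547528 = 2797520 - 4605236379/1614547528 = 4516724395294181/1614547528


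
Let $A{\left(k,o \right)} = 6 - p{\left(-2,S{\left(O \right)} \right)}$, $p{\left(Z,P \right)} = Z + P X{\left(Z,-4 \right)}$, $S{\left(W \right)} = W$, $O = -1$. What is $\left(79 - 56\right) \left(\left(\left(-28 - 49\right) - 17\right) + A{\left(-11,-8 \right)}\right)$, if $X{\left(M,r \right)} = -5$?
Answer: $-2093$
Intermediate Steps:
$p{\left(Z,P \right)} = Z - 5 P$ ($p{\left(Z,P \right)} = Z + P \left(-5\right) = Z - 5 P$)
$A{\left(k,o \right)} = 3$ ($A{\left(k,o \right)} = 6 - \left(-2 - -5\right) = 6 - \left(-2 + 5\right) = 6 - 3 = 3$)
$\left(79 - 56\right) \left(\left(\left(-28 - 49\right) - 17\right) + A{\left(-11,-8 \right)}\right) = \left(79 - 56\right) \left(\left(\left(-28 - 49\right) - 17\right) + 3\right) = \left(79 - 56\right) \left(\left(-77 - 17\right) + 3\right) = 23 \left(-94 + 3\right) = 23 \left(-91\right) = -2093$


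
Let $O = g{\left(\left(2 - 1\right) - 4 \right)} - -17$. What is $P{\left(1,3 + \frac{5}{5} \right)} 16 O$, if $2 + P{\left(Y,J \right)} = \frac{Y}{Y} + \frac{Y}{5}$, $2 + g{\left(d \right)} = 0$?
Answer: $-192$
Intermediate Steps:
$g{\left(d \right)} = -2$ ($g{\left(d \right)} = -2 + 0 = -2$)
$P{\left(Y,J \right)} = -1 + \frac{Y}{5}$ ($P{\left(Y,J \right)} = -2 + \left(\frac{Y}{Y} + \frac{Y}{5}\right) = -2 + \left(1 + Y \frac{1}{5}\right) = -2 + \left(1 + \frac{Y}{5}\right) = -1 + \frac{Y}{5}$)
$O = 15$ ($O = -2 - -17 = -2 + 17 = 15$)
$P{\left(1,3 + \frac{5}{5} \right)} 16 O = \left(-1 + \frac{1}{5} \cdot 1\right) 16 \cdot 15 = \left(-1 + \frac{1}{5}\right) 16 \cdot 15 = \left(- \frac{4}{5}\right) 16 \cdot 15 = \left(- \frac{64}{5}\right) 15 = -192$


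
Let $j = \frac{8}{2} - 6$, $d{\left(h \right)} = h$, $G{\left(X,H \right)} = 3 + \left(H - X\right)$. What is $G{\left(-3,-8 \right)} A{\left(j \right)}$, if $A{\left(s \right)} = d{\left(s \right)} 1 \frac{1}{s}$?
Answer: $-2$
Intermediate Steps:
$G{\left(X,H \right)} = 3 + H - X$
$j = -2$ ($j = 8 \cdot \frac{1}{2} - 6 = 4 - 6 = -2$)
$A{\left(s \right)} = 1$ ($A{\left(s \right)} = s 1 \frac{1}{s} = \frac{s}{s} = 1$)
$G{\left(-3,-8 \right)} A{\left(j \right)} = \left(3 - 8 - -3\right) 1 = \left(3 - 8 + 3\right) 1 = \left(-2\right) 1 = -2$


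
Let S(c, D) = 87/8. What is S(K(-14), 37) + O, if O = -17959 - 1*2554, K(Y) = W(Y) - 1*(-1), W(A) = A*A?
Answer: -164017/8 ≈ -20502.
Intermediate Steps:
W(A) = A²
K(Y) = 1 + Y² (K(Y) = Y² - 1*(-1) = Y² + 1 = 1 + Y²)
S(c, D) = 87/8 (S(c, D) = 87*(⅛) = 87/8)
O = -20513 (O = -17959 - 2554 = -20513)
S(K(-14), 37) + O = 87/8 - 20513 = -164017/8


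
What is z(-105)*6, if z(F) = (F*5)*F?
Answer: 330750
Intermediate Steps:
z(F) = 5*F**2 (z(F) = (5*F)*F = 5*F**2)
z(-105)*6 = (5*(-105)**2)*6 = (5*11025)*6 = 55125*6 = 330750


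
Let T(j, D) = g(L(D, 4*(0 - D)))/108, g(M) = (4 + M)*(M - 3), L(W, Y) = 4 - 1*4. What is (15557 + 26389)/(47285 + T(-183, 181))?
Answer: 188757/212782 ≈ 0.88709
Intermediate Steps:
L(W, Y) = 0 (L(W, Y) = 4 - 4 = 0)
g(M) = (-3 + M)*(4 + M) (g(M) = (4 + M)*(-3 + M) = (-3 + M)*(4 + M))
T(j, D) = -⅑ (T(j, D) = (-12 + 0 + 0²)/108 = (-12 + 0 + 0)*(1/108) = -12*1/108 = -⅑)
(15557 + 26389)/(47285 + T(-183, 181)) = (15557 + 26389)/(47285 - ⅑) = 41946/(425564/9) = 41946*(9/425564) = 188757/212782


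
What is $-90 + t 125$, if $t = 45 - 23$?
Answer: $2660$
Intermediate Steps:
$t = 22$
$-90 + t 125 = -90 + 22 \cdot 125 = -90 + 2750 = 2660$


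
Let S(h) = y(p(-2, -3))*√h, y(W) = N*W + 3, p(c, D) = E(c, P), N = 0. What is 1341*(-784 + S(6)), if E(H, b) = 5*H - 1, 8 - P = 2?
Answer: -1051344 + 4023*√6 ≈ -1.0415e+6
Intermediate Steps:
P = 6 (P = 8 - 1*2 = 8 - 2 = 6)
E(H, b) = -1 + 5*H
p(c, D) = -1 + 5*c
y(W) = 3 (y(W) = 0*W + 3 = 0 + 3 = 3)
S(h) = 3*√h
1341*(-784 + S(6)) = 1341*(-784 + 3*√6) = -1051344 + 4023*√6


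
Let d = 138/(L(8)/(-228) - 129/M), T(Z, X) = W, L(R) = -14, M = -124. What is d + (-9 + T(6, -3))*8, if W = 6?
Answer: 788496/7787 ≈ 101.26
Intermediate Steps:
T(Z, X) = 6
d = 975384/7787 (d = 138/(-14/(-228) - 129/(-124)) = 138/(-14*(-1/228) - 129*(-1/124)) = 138/(7/114 + 129/124) = 138/(7787/7068) = 138*(7068/7787) = 975384/7787 ≈ 125.26)
d + (-9 + T(6, -3))*8 = 975384/7787 + (-9 + 6)*8 = 975384/7787 - 3*8 = 975384/7787 - 24 = 788496/7787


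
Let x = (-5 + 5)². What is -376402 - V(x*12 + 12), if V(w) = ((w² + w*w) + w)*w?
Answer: -380002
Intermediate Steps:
x = 0 (x = 0² = 0)
V(w) = w*(w + 2*w²) (V(w) = ((w² + w²) + w)*w = (2*w² + w)*w = (w + 2*w²)*w = w*(w + 2*w²))
-376402 - V(x*12 + 12) = -376402 - (0*12 + 12)²*(1 + 2*(0*12 + 12)) = -376402 - (0 + 12)²*(1 + 2*(0 + 12)) = -376402 - 12²*(1 + 2*12) = -376402 - 144*(1 + 24) = -376402 - 144*25 = -376402 - 1*3600 = -376402 - 3600 = -380002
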